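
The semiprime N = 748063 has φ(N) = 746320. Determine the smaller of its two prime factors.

φ(n) = (p−1)(q−1) = n − (p+q) + 1, so p + q = 748063 − 746320 + 1 = 1744.
p and q are the roots of t² − 1744t + 748063 = 0.
Discriminant: 1744² − 4·748063 = 3041536 − 2992252 = 49284; √49284 = 222.
q = (1744 − 222)/2 = 761, p = (1744 + 222)/2 = 983.
Check: 761 · 983 = 748063.

761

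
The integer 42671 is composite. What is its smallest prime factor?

71

42671 is odd.
Digit sum 20, not divisible by 3.
Ends in 1: not divisible by 5.
7: 42671 = 7·6095 + 6
11: 42671 = 11·3879 + 2
13: 42671 = 13·3282 + 5
17: 42671 = 17·2510 + 1
19: 42671 = 19·2245 + 16
23: 42671 = 23·1855 + 6
29: 42671 = 29·1471 + 12
31: 42671 = 31·1376 + 15
37: 42671 = 37·1153 + 10
41: 42671 = 41·1040 + 31
43: 42671 = 43·992 + 15
47: 42671 = 47·907 + 42
53: 42671 = 53·805 + 6
59: 42671 = 59·723 + 14
61: 42671 = 61·699 + 32
67: 42671 = 67·636 + 59
71: 42671 = 71·601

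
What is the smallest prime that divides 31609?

31609 is odd.
Digit sum 19, not divisible by 3.
Ends in 9: not divisible by 5.
7: 31609 = 7·4515 + 4
11: 31609 = 11·2873 + 6
13: 31609 = 13·2431 + 6
17: 31609 = 17·1859 + 6
19: 31609 = 19·1663 + 12
23: 31609 = 23·1374 + 7
29: 31609 = 29·1089 + 28
31: 31609 = 31·1019 + 20
37: 31609 = 37·854 + 11
41: 31609 = 41·770 + 39
43: 31609 = 43·735 + 4
47: 31609 = 47·672 + 25
53: 31609 = 53·596 + 21
59: 31609 = 59·535 + 44
61: 31609 = 61·518 + 11
67: 31609 = 67·471 + 52
71: 31609 = 71·445 + 14
73: 31609 = 73·433

73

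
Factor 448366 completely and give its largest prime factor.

448366 = 2 · 224183
224183 = 37 · 6059
6059 = 73 · 83
83 is prime.
So 448366 = 2 · 37 · 73 · 83; the largest prime factor is 83.

83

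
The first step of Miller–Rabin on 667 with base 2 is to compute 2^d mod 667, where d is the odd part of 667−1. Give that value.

667 − 1 = 666 = 2^1 · 333, so d = 333.
2^1 ≡ 2 (mod 667)
2^2 ≡ 2^2 = 4 ≡ 4 (mod 667)
2^4 ≡ 4^2 = 16 ≡ 16 (mod 667)
2^8 ≡ 16^2 = 256 ≡ 256 (mod 667)
2^16 ≡ 256^2 = 65536 ≡ 170 (mod 667)
2^32 ≡ 170^2 = 28900 ≡ 219 (mod 667)
2^64 ≡ 219^2 = 47961 ≡ 604 (mod 667)
2^128 ≡ 604^2 = 364816 ≡ 634 (mod 667)
2^256 ≡ 634^2 = 401956 ≡ 422 (mod 667)
333 = 256 + 64 + 8 + 4 + 1 in binary powers of 2.
So 2^333 ≡ 422 · 604 · 256 · 16 · 2 ≡ 330 (mod 667).
Squaring chain: 330; never reaches −1, so base 2 is a Miller–Rabin witness that 667 is composite.

330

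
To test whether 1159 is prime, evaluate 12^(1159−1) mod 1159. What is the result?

12^1 ≡ 12 (mod 1159)
12^2 ≡ 12^2 = 144 ≡ 144 (mod 1159)
12^4 ≡ 144^2 = 20736 ≡ 1033 (mod 1159)
12^8 ≡ 1033^2 = 1067089 ≡ 809 (mod 1159)
12^16 ≡ 809^2 = 654481 ≡ 805 (mod 1159)
12^32 ≡ 805^2 = 648025 ≡ 144 (mod 1159)
12^64 ≡ 144^2 = 20736 ≡ 1033 (mod 1159)
12^128 ≡ 1033^2 = 1067089 ≡ 809 (mod 1159)
12^256 ≡ 809^2 = 654481 ≡ 805 (mod 1159)
12^512 ≡ 805^2 = 648025 ≡ 144 (mod 1159)
12^1024 ≡ 144^2 = 20736 ≡ 1033 (mod 1159)
1158 = 1024 + 128 + 4 + 2 in binary powers of 2.
So 12^1158 ≡ 1033 · 809 · 1033 · 144 ≡ 20 (mod 1159).
Since 20 ≠ 1, base 12 is a Fermat witness: 1159 is composite.

20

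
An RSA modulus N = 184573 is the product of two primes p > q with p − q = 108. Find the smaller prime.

Since p = q + 108, we have 184573 = q(q + 108), so q² + 108q − 184573 = 0.
Discriminant: 108² + 4·184573 = 11664 + 738292 = 749956; √749956 = 866.
q = (−108 + 866)/2 = 379, and p = q + 108 = 487.
Check: 379 · 487 = 184573.

379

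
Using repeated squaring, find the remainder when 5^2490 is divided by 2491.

726

5^1 ≡ 5 (mod 2491)
5^2 ≡ 5^2 = 25 ≡ 25 (mod 2491)
5^4 ≡ 25^2 = 625 ≡ 625 (mod 2491)
5^8 ≡ 625^2 = 390625 ≡ 2029 (mod 2491)
5^16 ≡ 2029^2 = 4116841 ≡ 1709 (mod 2491)
5^32 ≡ 1709^2 = 2920681 ≡ 1229 (mod 2491)
5^64 ≡ 1229^2 = 1510441 ≡ 895 (mod 2491)
5^128 ≡ 895^2 = 801025 ≡ 1414 (mod 2491)
5^256 ≡ 1414^2 = 1999396 ≡ 1614 (mod 2491)
5^512 ≡ 1614^2 = 2604996 ≡ 1901 (mod 2491)
5^1024 ≡ 1901^2 = 3613801 ≡ 1851 (mod 2491)
5^2048 ≡ 1851^2 = 3426201 ≡ 1076 (mod 2491)
2490 = 2048 + 256 + 128 + 32 + 16 + 8 + 2 in binary powers of 2.
So 5^2490 ≡ 1076 · 1614 · 1414 · 1229 · 1709 · 2029 · 25 ≡ 726 (mod 2491).
Since 726 ≠ 1, base 5 is a Fermat witness: 2491 is composite.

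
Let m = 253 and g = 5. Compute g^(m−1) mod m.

5^1 ≡ 5 (mod 253)
5^2 ≡ 5^2 = 25 ≡ 25 (mod 253)
5^4 ≡ 25^2 = 625 ≡ 119 (mod 253)
5^8 ≡ 119^2 = 14161 ≡ 246 (mod 253)
5^16 ≡ 246^2 = 60516 ≡ 49 (mod 253)
5^32 ≡ 49^2 = 2401 ≡ 124 (mod 253)
5^64 ≡ 124^2 = 15376 ≡ 196 (mod 253)
5^128 ≡ 196^2 = 38416 ≡ 213 (mod 253)
252 = 128 + 64 + 32 + 16 + 8 + 4 in binary powers of 2.
So 5^252 ≡ 213 · 196 · 124 · 49 · 246 · 119 ≡ 124 (mod 253).
Since 124 ≠ 1, base 5 is a Fermat witness: 253 is composite.

124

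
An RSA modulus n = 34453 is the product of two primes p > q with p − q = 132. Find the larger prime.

263

Since p = q + 132, we have 34453 = q(q + 132), so q² + 132q − 34453 = 0.
Discriminant: 132² + 4·34453 = 17424 + 137812 = 155236; √155236 = 394.
q = (−132 + 394)/2 = 131, and p = q + 132 = 263.
Check: 131 · 263 = 34453.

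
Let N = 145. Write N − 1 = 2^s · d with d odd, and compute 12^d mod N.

12

145 − 1 = 144 = 2^4 · 9, so d = 9.
12^1 ≡ 12 (mod 145)
12^2 ≡ 12^2 = 144 ≡ 144 (mod 145)
12^4 ≡ 144^2 = 20736 ≡ 1 (mod 145)
12^8 ≡ 1^2 = 1 ≡ 1 (mod 145)
9 = 8 + 1 in binary powers of 2.
So 12^9 ≡ 1 · 12 ≡ 12 (mod 145).
Squaring chain: 12 → 144 → 1 → 1; reaches −1, so base 12 does not prove 145 composite.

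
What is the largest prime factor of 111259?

97

111259 = 31 · 3589
3589 = 37 · 97
97 is prime.
So 111259 = 31 · 37 · 97; the largest prime factor is 97.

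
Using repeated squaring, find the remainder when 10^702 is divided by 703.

1

10^1 ≡ 10 (mod 703)
10^2 ≡ 10^2 = 100 ≡ 100 (mod 703)
10^4 ≡ 100^2 = 10000 ≡ 158 (mod 703)
10^8 ≡ 158^2 = 24964 ≡ 359 (mod 703)
10^16 ≡ 359^2 = 128881 ≡ 232 (mod 703)
10^32 ≡ 232^2 = 53824 ≡ 396 (mod 703)
10^64 ≡ 396^2 = 156816 ≡ 47 (mod 703)
10^128 ≡ 47^2 = 2209 ≡ 100 (mod 703)
10^256 ≡ 100^2 = 10000 ≡ 158 (mod 703)
10^512 ≡ 158^2 = 24964 ≡ 359 (mod 703)
702 = 512 + 128 + 32 + 16 + 8 + 4 + 2 in binary powers of 2.
So 10^702 ≡ 359 · 100 · 396 · 232 · 359 · 158 · 100 ≡ 1 (mod 703).
Since the result is 1, base 10 gives no evidence that 703 is composite.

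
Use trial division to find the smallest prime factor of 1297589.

1297589 is odd.
Digit sum 41, not divisible by 3.
Ends in 9: not divisible by 5.
7: 1297589 = 7·185369 + 6
11: 1297589 = 11·117962 + 7
13: 1297589 = 13·99814 + 7
17: 1297589 = 17·76328 + 13
19: 1297589 = 19·68294 + 3
23: 1297589 = 23·56416 + 21
29: 1297589 = 29·44744 + 13
31: 1297589 = 31·41857 + 22
37: 1297589 = 37·35069 + 36
41: 1297589 = 41·31648 + 21
43: 1297589 = 43·30176 + 21
47: 1297589 = 47·27608 + 13
53: 1297589 = 53·24482 + 43
59: 1297589 = 59·21993 + 2
61: 1297589 = 61·21271 + 58
67: 1297589 = 67·19367

67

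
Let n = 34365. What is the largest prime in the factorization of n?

79

34365 = 3 · 11455
11455 = 5 · 2291
2291 = 29 · 79
79 is prime.
So 34365 = 3 · 5 · 29 · 79; the largest prime factor is 79.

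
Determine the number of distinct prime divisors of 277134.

6

277134 = 2 · 138567
138567 = 3 · 46189
46189 = 11 · 4199
4199 = 13 · 323
323 = 17 · 19
277134 = 2 · 3 · 11 · 13 · 17 · 19, which has 6 distinct prime factors.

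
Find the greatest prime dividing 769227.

769227 = 3 · 256409
256409 = 43 · 5963
5963 = 67 · 89
89 is prime.
So 769227 = 3 · 43 · 67 · 89; the largest prime factor is 89.

89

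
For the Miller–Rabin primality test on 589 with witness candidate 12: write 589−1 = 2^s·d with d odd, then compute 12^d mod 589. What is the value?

589 − 1 = 588 = 2^2 · 147, so d = 147.
12^1 ≡ 12 (mod 589)
12^2 ≡ 12^2 = 144 ≡ 144 (mod 589)
12^4 ≡ 144^2 = 20736 ≡ 121 (mod 589)
12^8 ≡ 121^2 = 14641 ≡ 505 (mod 589)
12^16 ≡ 505^2 = 255025 ≡ 577 (mod 589)
12^32 ≡ 577^2 = 332929 ≡ 144 (mod 589)
12^64 ≡ 144^2 = 20736 ≡ 121 (mod 589)
12^128 ≡ 121^2 = 14641 ≡ 505 (mod 589)
147 = 128 + 16 + 2 + 1 in binary powers of 2.
So 12^147 ≡ 505 · 577 · 144 · 12 ≡ 151 (mod 589).
Squaring chain: 151 → 419; never reaches −1, so base 12 is a Miller–Rabin witness that 589 is composite.

151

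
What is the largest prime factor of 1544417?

1544417 = 7 · 220631
220631 = 37 · 5963
5963 = 67 · 89
89 is prime.
So 1544417 = 7 · 37 · 67 · 89; the largest prime factor is 89.

89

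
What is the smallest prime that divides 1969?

11

1969 is odd.
Digit sum 25, not divisible by 3.
Ends in 9: not divisible by 5.
7: 1969 = 7·281 + 2
11: 1969 = 11·179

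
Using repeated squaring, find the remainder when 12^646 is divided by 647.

1

12^1 ≡ 12 (mod 647)
12^2 ≡ 12^2 = 144 ≡ 144 (mod 647)
12^4 ≡ 144^2 = 20736 ≡ 32 (mod 647)
12^8 ≡ 32^2 = 1024 ≡ 377 (mod 647)
12^16 ≡ 377^2 = 142129 ≡ 436 (mod 647)
12^32 ≡ 436^2 = 190096 ≡ 525 (mod 647)
12^64 ≡ 525^2 = 275625 ≡ 3 (mod 647)
12^128 ≡ 3^2 = 9 ≡ 9 (mod 647)
12^256 ≡ 9^2 = 81 ≡ 81 (mod 647)
12^512 ≡ 81^2 = 6561 ≡ 91 (mod 647)
646 = 512 + 128 + 4 + 2 in binary powers of 2.
So 12^646 ≡ 91 · 9 · 32 · 144 ≡ 1 (mod 647).
Since the result is 1, base 12 gives no evidence that 647 is composite.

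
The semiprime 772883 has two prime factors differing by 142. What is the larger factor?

953

Since p = q + 142, we have 772883 = q(q + 142), so q² + 142q − 772883 = 0.
Discriminant: 142² + 4·772883 = 20164 + 3091532 = 3111696; √3111696 = 1764.
q = (−142 + 1764)/2 = 811, and p = q + 142 = 953.
Check: 811 · 953 = 772883.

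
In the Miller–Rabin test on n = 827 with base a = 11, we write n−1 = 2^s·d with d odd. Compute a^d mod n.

1

827 − 1 = 826 = 2^1 · 413, so d = 413.
11^1 ≡ 11 (mod 827)
11^2 ≡ 11^2 = 121 ≡ 121 (mod 827)
11^4 ≡ 121^2 = 14641 ≡ 582 (mod 827)
11^8 ≡ 582^2 = 338724 ≡ 481 (mod 827)
11^16 ≡ 481^2 = 231361 ≡ 628 (mod 827)
11^32 ≡ 628^2 = 394384 ≡ 732 (mod 827)
11^64 ≡ 732^2 = 535824 ≡ 755 (mod 827)
11^128 ≡ 755^2 = 570025 ≡ 222 (mod 827)
11^256 ≡ 222^2 = 49284 ≡ 491 (mod 827)
413 = 256 + 128 + 16 + 8 + 4 + 1 in binary powers of 2.
So 11^413 ≡ 491 · 222 · 628 · 481 · 582 · 11 ≡ 1 (mod 827).
Since 11^d ≡ 1 (mod 827), base 11 does not prove 827 composite.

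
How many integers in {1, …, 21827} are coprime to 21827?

19008

Factor: 21827 = 13 · 23 · 73.
φ(21827) = (13−1) · (23−1) · (73−1) = 12 · 22 · 72 = 19008.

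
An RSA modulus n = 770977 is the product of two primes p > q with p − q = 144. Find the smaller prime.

Since p = q + 144, we have 770977 = q(q + 144), so q² + 144q − 770977 = 0.
Discriminant: 144² + 4·770977 = 20736 + 3083908 = 3104644; √3104644 = 1762.
q = (−144 + 1762)/2 = 809, and p = q + 144 = 953.
Check: 809 · 953 = 770977.

809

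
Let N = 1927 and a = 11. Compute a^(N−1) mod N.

484

11^1 ≡ 11 (mod 1927)
11^2 ≡ 11^2 = 121 ≡ 121 (mod 1927)
11^4 ≡ 121^2 = 14641 ≡ 1152 (mod 1927)
11^8 ≡ 1152^2 = 1327104 ≡ 1328 (mod 1927)
11^16 ≡ 1328^2 = 1763584 ≡ 379 (mod 1927)
11^32 ≡ 379^2 = 143641 ≡ 1043 (mod 1927)
11^64 ≡ 1043^2 = 1087849 ≡ 1021 (mod 1927)
11^128 ≡ 1021^2 = 1042441 ≡ 1861 (mod 1927)
11^256 ≡ 1861^2 = 3463321 ≡ 502 (mod 1927)
11^512 ≡ 502^2 = 252004 ≡ 1494 (mod 1927)
11^1024 ≡ 1494^2 = 2232036 ≡ 570 (mod 1927)
1926 = 1024 + 512 + 256 + 128 + 4 + 2 in binary powers of 2.
So 11^1926 ≡ 570 · 1494 · 502 · 1861 · 1152 · 121 ≡ 484 (mod 1927).
Since 484 ≠ 1, base 11 is a Fermat witness: 1927 is composite.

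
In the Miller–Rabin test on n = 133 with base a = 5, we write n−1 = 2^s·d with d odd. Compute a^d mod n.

83

133 − 1 = 132 = 2^2 · 33, so d = 33.
5^1 ≡ 5 (mod 133)
5^2 ≡ 5^2 = 25 ≡ 25 (mod 133)
5^4 ≡ 25^2 = 625 ≡ 93 (mod 133)
5^8 ≡ 93^2 = 8649 ≡ 4 (mod 133)
5^16 ≡ 4^2 = 16 ≡ 16 (mod 133)
5^32 ≡ 16^2 = 256 ≡ 123 (mod 133)
33 = 32 + 1 in binary powers of 2.
So 5^33 ≡ 123 · 5 ≡ 83 (mod 133).
Squaring chain: 83 → 106; never reaches −1, so base 5 is a Miller–Rabin witness that 133 is composite.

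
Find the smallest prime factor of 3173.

3173 is odd.
Digit sum 14, not divisible by 3.
Ends in 3: not divisible by 5.
7: 3173 = 7·453 + 2
11: 3173 = 11·288 + 5
13: 3173 = 13·244 + 1
17: 3173 = 17·186 + 11
19: 3173 = 19·167

19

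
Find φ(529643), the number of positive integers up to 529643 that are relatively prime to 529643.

Factor: 529643 = 47 · 59 · 191.
φ(529643) = (47−1) · (59−1) · (191−1) = 46 · 58 · 190 = 506920.

506920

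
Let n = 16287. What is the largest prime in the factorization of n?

16287 = 3 · 5429
5429 = 61 · 89
89 is prime.
So 16287 = 3 · 61 · 89; the largest prime factor is 89.

89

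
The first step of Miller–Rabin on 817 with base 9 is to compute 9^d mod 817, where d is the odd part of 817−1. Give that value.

817 − 1 = 816 = 2^4 · 51, so d = 51.
9^1 ≡ 9 (mod 817)
9^2 ≡ 9^2 = 81 ≡ 81 (mod 817)
9^4 ≡ 81^2 = 6561 ≡ 25 (mod 817)
9^8 ≡ 25^2 = 625 ≡ 625 (mod 817)
9^16 ≡ 625^2 = 390625 ≡ 99 (mod 817)
9^32 ≡ 99^2 = 9801 ≡ 814 (mod 817)
51 = 32 + 16 + 2 + 1 in binary powers of 2.
So 9^51 ≡ 814 · 99 · 81 · 9 ≡ 809 (mod 817).
Squaring chain: 809 → 64 → 11 → 121; never reaches −1, so base 9 is a Miller–Rabin witness that 817 is composite.

809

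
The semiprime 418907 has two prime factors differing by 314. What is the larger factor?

823

Since p = q + 314, we have 418907 = q(q + 314), so q² + 314q − 418907 = 0.
Discriminant: 314² + 4·418907 = 98596 + 1675628 = 1774224; √1774224 = 1332.
q = (−314 + 1332)/2 = 509, and p = q + 314 = 823.
Check: 509 · 823 = 418907.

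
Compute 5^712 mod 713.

5^1 ≡ 5 (mod 713)
5^2 ≡ 5^2 = 25 ≡ 25 (mod 713)
5^4 ≡ 25^2 = 625 ≡ 625 (mod 713)
5^8 ≡ 625^2 = 390625 ≡ 614 (mod 713)
5^16 ≡ 614^2 = 376996 ≡ 532 (mod 713)
5^32 ≡ 532^2 = 283024 ≡ 676 (mod 713)
5^64 ≡ 676^2 = 456976 ≡ 656 (mod 713)
5^128 ≡ 656^2 = 430336 ≡ 397 (mod 713)
5^256 ≡ 397^2 = 157609 ≡ 36 (mod 713)
5^512 ≡ 36^2 = 1296 ≡ 583 (mod 713)
712 = 512 + 128 + 64 + 8 in binary powers of 2.
So 5^712 ≡ 583 · 397 · 656 · 614 ≡ 315 (mod 713).
Since 315 ≠ 1, base 5 is a Fermat witness: 713 is composite.

315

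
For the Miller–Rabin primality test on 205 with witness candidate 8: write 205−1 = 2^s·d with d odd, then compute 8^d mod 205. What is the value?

197

205 − 1 = 204 = 2^2 · 51, so d = 51.
8^1 ≡ 8 (mod 205)
8^2 ≡ 8^2 = 64 ≡ 64 (mod 205)
8^4 ≡ 64^2 = 4096 ≡ 201 (mod 205)
8^8 ≡ 201^2 = 40401 ≡ 16 (mod 205)
8^16 ≡ 16^2 = 256 ≡ 51 (mod 205)
8^32 ≡ 51^2 = 2601 ≡ 141 (mod 205)
51 = 32 + 16 + 2 + 1 in binary powers of 2.
So 8^51 ≡ 141 · 51 · 64 · 8 ≡ 197 (mod 205).
Squaring chain: 197 → 64; never reaches −1, so base 8 is a Miller–Rabin witness that 205 is composite.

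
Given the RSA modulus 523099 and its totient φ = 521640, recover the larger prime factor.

829

φ(n) = (p−1)(q−1) = n − (p+q) + 1, so p + q = 523099 − 521640 + 1 = 1460.
p and q are the roots of t² − 1460t + 523099 = 0.
Discriminant: 1460² − 4·523099 = 2131600 − 2092396 = 39204; √39204 = 198.
q = (1460 − 198)/2 = 631, p = (1460 + 198)/2 = 829.
Check: 631 · 829 = 523099.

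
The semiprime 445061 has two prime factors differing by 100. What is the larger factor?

Since p = q + 100, we have 445061 = q(q + 100), so q² + 100q − 445061 = 0.
Discriminant: 100² + 4·445061 = 10000 + 1780244 = 1790244; √1790244 = 1338.
q = (−100 + 1338)/2 = 619, and p = q + 100 = 719.
Check: 619 · 719 = 445061.

719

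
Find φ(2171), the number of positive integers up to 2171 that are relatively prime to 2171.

1992

Factor: 2171 = 13 · 167.
φ(2171) = (13−1) · (167−1) = 12 · 166 = 1992.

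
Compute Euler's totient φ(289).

Factor: 289 = 17^2.
φ(289) = 17^1·(17−1) = 272.

272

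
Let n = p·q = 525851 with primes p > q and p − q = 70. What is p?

Since p = q + 70, we have 525851 = q(q + 70), so q² + 70q − 525851 = 0.
Discriminant: 70² + 4·525851 = 4900 + 2103404 = 2108304; √2108304 = 1452.
q = (−70 + 1452)/2 = 691, and p = q + 70 = 761.
Check: 691 · 761 = 525851.

761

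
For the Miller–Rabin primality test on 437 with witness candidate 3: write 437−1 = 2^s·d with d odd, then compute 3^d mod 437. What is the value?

307

437 − 1 = 436 = 2^2 · 109, so d = 109.
3^1 ≡ 3 (mod 437)
3^2 ≡ 3^2 = 9 ≡ 9 (mod 437)
3^4 ≡ 9^2 = 81 ≡ 81 (mod 437)
3^8 ≡ 81^2 = 6561 ≡ 6 (mod 437)
3^16 ≡ 6^2 = 36 ≡ 36 (mod 437)
3^32 ≡ 36^2 = 1296 ≡ 422 (mod 437)
3^64 ≡ 422^2 = 178084 ≡ 225 (mod 437)
109 = 64 + 32 + 8 + 4 + 1 in binary powers of 2.
So 3^109 ≡ 225 · 422 · 6 · 81 · 3 ≡ 307 (mod 437).
Squaring chain: 307 → 294; never reaches −1, so base 3 is a Miller–Rabin witness that 437 is composite.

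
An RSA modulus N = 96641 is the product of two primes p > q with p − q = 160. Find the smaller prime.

241

Since p = q + 160, we have 96641 = q(q + 160), so q² + 160q − 96641 = 0.
Discriminant: 160² + 4·96641 = 25600 + 386564 = 412164; √412164 = 642.
q = (−160 + 642)/2 = 241, and p = q + 160 = 401.
Check: 241 · 401 = 96641.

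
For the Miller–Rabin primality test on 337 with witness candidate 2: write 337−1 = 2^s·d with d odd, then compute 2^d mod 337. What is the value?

337 − 1 = 336 = 2^4 · 21, so d = 21.
2^1 ≡ 2 (mod 337)
2^2 ≡ 2^2 = 4 ≡ 4 (mod 337)
2^4 ≡ 4^2 = 16 ≡ 16 (mod 337)
2^8 ≡ 16^2 = 256 ≡ 256 (mod 337)
2^16 ≡ 256^2 = 65536 ≡ 158 (mod 337)
21 = 16 + 4 + 1 in binary powers of 2.
So 2^21 ≡ 158 · 16 · 2 ≡ 1 (mod 337).
Since 2^d ≡ 1 (mod 337), base 2 does not prove 337 composite.

1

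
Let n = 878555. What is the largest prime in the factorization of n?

878555 = 5 · 175711
175711 = 29 · 6059
6059 = 73 · 83
83 is prime.
So 878555 = 5 · 29 · 73 · 83; the largest prime factor is 83.

83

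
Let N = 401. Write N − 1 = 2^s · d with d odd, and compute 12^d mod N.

147

401 − 1 = 400 = 2^4 · 25, so d = 25.
12^1 ≡ 12 (mod 401)
12^2 ≡ 12^2 = 144 ≡ 144 (mod 401)
12^4 ≡ 144^2 = 20736 ≡ 285 (mod 401)
12^8 ≡ 285^2 = 81225 ≡ 223 (mod 401)
12^16 ≡ 223^2 = 49729 ≡ 5 (mod 401)
25 = 16 + 8 + 1 in binary powers of 2.
So 12^25 ≡ 5 · 223 · 12 ≡ 147 (mod 401).
Squaring chain: 147 → 356 → 20 → 400; reaches −1, so base 12 does not prove 401 composite.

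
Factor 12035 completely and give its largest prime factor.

83

12035 = 5 · 2407
2407 = 29 · 83
83 is prime.
So 12035 = 5 · 29 · 83; the largest prime factor is 83.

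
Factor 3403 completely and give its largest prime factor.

83

3403 = 41 · 83
83 is prime.
So 3403 = 41 · 83; the largest prime factor is 83.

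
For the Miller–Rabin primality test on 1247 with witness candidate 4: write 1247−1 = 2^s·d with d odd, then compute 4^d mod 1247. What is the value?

173

1247 − 1 = 1246 = 2^1 · 623, so d = 623.
4^1 ≡ 4 (mod 1247)
4^2 ≡ 4^2 = 16 ≡ 16 (mod 1247)
4^4 ≡ 16^2 = 256 ≡ 256 (mod 1247)
4^8 ≡ 256^2 = 65536 ≡ 692 (mod 1247)
4^16 ≡ 692^2 = 478864 ≡ 16 (mod 1247)
4^32 ≡ 16^2 = 256 ≡ 256 (mod 1247)
4^64 ≡ 256^2 = 65536 ≡ 692 (mod 1247)
4^128 ≡ 692^2 = 478864 ≡ 16 (mod 1247)
4^256 ≡ 16^2 = 256 ≡ 256 (mod 1247)
4^512 ≡ 256^2 = 65536 ≡ 692 (mod 1247)
623 = 512 + 64 + 32 + 8 + 4 + 2 + 1 in binary powers of 2.
So 4^623 ≡ 692 · 692 · 256 · 692 · 256 · 16 · 4 ≡ 173 (mod 1247).
Squaring chain: 173; never reaches −1, so base 4 is a Miller–Rabin witness that 1247 is composite.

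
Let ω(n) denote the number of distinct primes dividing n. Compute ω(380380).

380380 = 2^2 · 95095
95095 = 5 · 19019
19019 = 7 · 2717
2717 = 11 · 247
247 = 13 · 19
380380 = 2^2 · 5 · 7 · 11 · 13 · 19, which has 6 distinct prime factors.

6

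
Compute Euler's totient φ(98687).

91840

Factor: 98687 = 29 · 41 · 83.
φ(98687) = (29−1) · (41−1) · (83−1) = 28 · 40 · 82 = 91840.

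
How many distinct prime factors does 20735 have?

20735 = 5 · 4147
4147 = 11 · 377
377 = 13 · 29
20735 = 5 · 11 · 13 · 29, which has 4 distinct prime factors.

4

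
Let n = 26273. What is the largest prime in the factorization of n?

47

26273 = 13 · 2021
2021 = 43 · 47
47 is prime.
So 26273 = 13 · 43 · 47; the largest prime factor is 47.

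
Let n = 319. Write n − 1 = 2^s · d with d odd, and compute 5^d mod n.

319 − 1 = 318 = 2^1 · 159, so d = 159.
5^1 ≡ 5 (mod 319)
5^2 ≡ 5^2 = 25 ≡ 25 (mod 319)
5^4 ≡ 25^2 = 625 ≡ 306 (mod 319)
5^8 ≡ 306^2 = 93636 ≡ 169 (mod 319)
5^16 ≡ 169^2 = 28561 ≡ 170 (mod 319)
5^32 ≡ 170^2 = 28900 ≡ 190 (mod 319)
5^64 ≡ 190^2 = 36100 ≡ 53 (mod 319)
5^128 ≡ 53^2 = 2809 ≡ 257 (mod 319)
159 = 128 + 16 + 8 + 4 + 2 + 1 in binary powers of 2.
So 5^159 ≡ 257 · 170 · 169 · 306 · 25 · 5 ≡ 196 (mod 319).
Squaring chain: 196; never reaches −1, so base 5 is a Miller–Rabin witness that 319 is composite.

196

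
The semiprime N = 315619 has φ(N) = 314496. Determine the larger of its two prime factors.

577

φ(n) = (p−1)(q−1) = n − (p+q) + 1, so p + q = 315619 − 314496 + 1 = 1124.
p and q are the roots of t² − 1124t + 315619 = 0.
Discriminant: 1124² − 4·315619 = 1263376 − 1262476 = 900; √900 = 30.
q = (1124 − 30)/2 = 547, p = (1124 + 30)/2 = 577.
Check: 547 · 577 = 315619.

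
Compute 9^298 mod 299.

9

9^1 ≡ 9 (mod 299)
9^2 ≡ 9^2 = 81 ≡ 81 (mod 299)
9^4 ≡ 81^2 = 6561 ≡ 282 (mod 299)
9^8 ≡ 282^2 = 79524 ≡ 289 (mod 299)
9^16 ≡ 289^2 = 83521 ≡ 100 (mod 299)
9^32 ≡ 100^2 = 10000 ≡ 133 (mod 299)
9^64 ≡ 133^2 = 17689 ≡ 48 (mod 299)
9^128 ≡ 48^2 = 2304 ≡ 211 (mod 299)
9^256 ≡ 211^2 = 44521 ≡ 269 (mod 299)
298 = 256 + 32 + 8 + 2 in binary powers of 2.
So 9^298 ≡ 269 · 133 · 289 · 81 ≡ 9 (mod 299).
Since 9 ≠ 1, base 9 is a Fermat witness: 299 is composite.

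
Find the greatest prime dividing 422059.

422059 = 11 · 38369
38369 = 17 · 2257
2257 = 37 · 61
61 is prime.
So 422059 = 11 · 17 · 37 · 61; the largest prime factor is 61.

61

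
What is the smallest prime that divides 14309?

14309 is odd.
Digit sum 17, not divisible by 3.
Ends in 9: not divisible by 5.
7: 14309 = 7·2044 + 1
11: 14309 = 11·1300 + 9
13: 14309 = 13·1100 + 9
17: 14309 = 17·841 + 12
19: 14309 = 19·753 + 2
23: 14309 = 23·622 + 3
29: 14309 = 29·493 + 12
31: 14309 = 31·461 + 18
37: 14309 = 37·386 + 27
41: 14309 = 41·349

41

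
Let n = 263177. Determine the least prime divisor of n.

17

263177 is odd.
Digit sum 26, not divisible by 3.
Ends in 7: not divisible by 5.
7: 263177 = 7·37596 + 5
11: 263177 = 11·23925 + 2
13: 263177 = 13·20244 + 5
17: 263177 = 17·15481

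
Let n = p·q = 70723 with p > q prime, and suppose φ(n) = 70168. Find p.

φ(n) = (p−1)(q−1) = n − (p+q) + 1, so p + q = 70723 − 70168 + 1 = 556.
p and q are the roots of t² − 556t + 70723 = 0.
Discriminant: 556² − 4·70723 = 309136 − 282892 = 26244; √26244 = 162.
q = (556 − 162)/2 = 197, p = (556 + 162)/2 = 359.
Check: 197 · 359 = 70723.

359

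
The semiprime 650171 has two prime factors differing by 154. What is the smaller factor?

Since p = q + 154, we have 650171 = q(q + 154), so q² + 154q − 650171 = 0.
Discriminant: 154² + 4·650171 = 23716 + 2600684 = 2624400; √2624400 = 1620.
q = (−154 + 1620)/2 = 733, and p = q + 154 = 887.
Check: 733 · 887 = 650171.

733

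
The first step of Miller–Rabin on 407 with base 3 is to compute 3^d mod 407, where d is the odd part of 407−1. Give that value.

280

407 − 1 = 406 = 2^1 · 203, so d = 203.
3^1 ≡ 3 (mod 407)
3^2 ≡ 3^2 = 9 ≡ 9 (mod 407)
3^4 ≡ 9^2 = 81 ≡ 81 (mod 407)
3^8 ≡ 81^2 = 6561 ≡ 49 (mod 407)
3^16 ≡ 49^2 = 2401 ≡ 366 (mod 407)
3^32 ≡ 366^2 = 133956 ≡ 53 (mod 407)
3^64 ≡ 53^2 = 2809 ≡ 367 (mod 407)
3^128 ≡ 367^2 = 134689 ≡ 379 (mod 407)
203 = 128 + 64 + 8 + 2 + 1 in binary powers of 2.
So 3^203 ≡ 379 · 367 · 49 · 9 · 3 ≡ 280 (mod 407).
Squaring chain: 280; never reaches −1, so base 3 is a Miller–Rabin witness that 407 is composite.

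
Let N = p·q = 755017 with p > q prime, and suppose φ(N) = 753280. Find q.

φ(n) = (p−1)(q−1) = n − (p+q) + 1, so p + q = 755017 − 753280 + 1 = 1738.
p and q are the roots of t² − 1738t + 755017 = 0.
Discriminant: 1738² − 4·755017 = 3020644 − 3020068 = 576; √576 = 24.
q = (1738 − 24)/2 = 857, p = (1738 + 24)/2 = 881.
Check: 857 · 881 = 755017.

857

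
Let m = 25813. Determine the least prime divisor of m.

25813 is odd.
Digit sum 19, not divisible by 3.
Ends in 3: not divisible by 5.
7: 25813 = 7·3687 + 4
11: 25813 = 11·2346 + 7
13: 25813 = 13·1985 + 8
17: 25813 = 17·1518 + 7
19: 25813 = 19·1358 + 11
23: 25813 = 23·1122 + 7
29: 25813 = 29·890 + 3
31: 25813 = 31·832 + 21
37: 25813 = 37·697 + 24
41: 25813 = 41·629 + 24
43: 25813 = 43·600 + 13
47: 25813 = 47·549 + 10
53: 25813 = 53·487 + 2
59: 25813 = 59·437 + 30
61: 25813 = 61·423 + 10
67: 25813 = 67·385 + 18
71: 25813 = 71·363 + 40
73: 25813 = 73·353 + 44
79: 25813 = 79·326 + 59
83: 25813 = 83·311

83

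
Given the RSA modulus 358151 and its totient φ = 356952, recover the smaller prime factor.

557

φ(n) = (p−1)(q−1) = n − (p+q) + 1, so p + q = 358151 − 356952 + 1 = 1200.
p and q are the roots of t² − 1200t + 358151 = 0.
Discriminant: 1200² − 4·358151 = 1440000 − 1432604 = 7396; √7396 = 86.
q = (1200 − 86)/2 = 557, p = (1200 + 86)/2 = 643.
Check: 557 · 643 = 358151.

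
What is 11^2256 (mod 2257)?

11^1 ≡ 11 (mod 2257)
11^2 ≡ 11^2 = 121 ≡ 121 (mod 2257)
11^4 ≡ 121^2 = 14641 ≡ 1099 (mod 2257)
11^8 ≡ 1099^2 = 1207801 ≡ 306 (mod 2257)
11^16 ≡ 306^2 = 93636 ≡ 1099 (mod 2257)
11^32 ≡ 1099^2 = 1207801 ≡ 306 (mod 2257)
11^64 ≡ 306^2 = 93636 ≡ 1099 (mod 2257)
11^128 ≡ 1099^2 = 1207801 ≡ 306 (mod 2257)
11^256 ≡ 306^2 = 93636 ≡ 1099 (mod 2257)
11^512 ≡ 1099^2 = 1207801 ≡ 306 (mod 2257)
11^1024 ≡ 306^2 = 93636 ≡ 1099 (mod 2257)
11^2048 ≡ 1099^2 = 1207801 ≡ 306 (mod 2257)
2256 = 2048 + 128 + 64 + 16 in binary powers of 2.
So 11^2256 ≡ 306 · 306 · 1099 · 1099 ≡ 1 (mod 2257).
Since the result is 1, base 11 gives no evidence that 2257 is composite.

1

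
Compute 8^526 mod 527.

225

8^1 ≡ 8 (mod 527)
8^2 ≡ 8^2 = 64 ≡ 64 (mod 527)
8^4 ≡ 64^2 = 4096 ≡ 407 (mod 527)
8^8 ≡ 407^2 = 165649 ≡ 171 (mod 527)
8^16 ≡ 171^2 = 29241 ≡ 256 (mod 527)
8^32 ≡ 256^2 = 65536 ≡ 188 (mod 527)
8^64 ≡ 188^2 = 35344 ≡ 35 (mod 527)
8^128 ≡ 35^2 = 1225 ≡ 171 (mod 527)
8^256 ≡ 171^2 = 29241 ≡ 256 (mod 527)
8^512 ≡ 256^2 = 65536 ≡ 188 (mod 527)
526 = 512 + 8 + 4 + 2 in binary powers of 2.
So 8^526 ≡ 188 · 171 · 407 · 64 ≡ 225 (mod 527).
Since 225 ≠ 1, base 8 is a Fermat witness: 527 is composite.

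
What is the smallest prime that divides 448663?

31

448663 is odd.
Digit sum 31, not divisible by 3.
Ends in 3: not divisible by 5.
7: 448663 = 7·64094 + 5
11: 448663 = 11·40787 + 6
13: 448663 = 13·34512 + 7
17: 448663 = 17·26391 + 16
19: 448663 = 19·23613 + 16
23: 448663 = 23·19507 + 2
29: 448663 = 29·15471 + 4
31: 448663 = 31·14473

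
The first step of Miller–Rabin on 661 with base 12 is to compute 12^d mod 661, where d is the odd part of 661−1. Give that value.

1

661 − 1 = 660 = 2^2 · 165, so d = 165.
12^1 ≡ 12 (mod 661)
12^2 ≡ 12^2 = 144 ≡ 144 (mod 661)
12^4 ≡ 144^2 = 20736 ≡ 245 (mod 661)
12^8 ≡ 245^2 = 60025 ≡ 535 (mod 661)
12^16 ≡ 535^2 = 286225 ≡ 12 (mod 661)
12^32 ≡ 12^2 = 144 ≡ 144 (mod 661)
12^64 ≡ 144^2 = 20736 ≡ 245 (mod 661)
12^128 ≡ 245^2 = 60025 ≡ 535 (mod 661)
165 = 128 + 32 + 4 + 1 in binary powers of 2.
So 12^165 ≡ 535 · 144 · 245 · 12 ≡ 1 (mod 661).
Since 12^d ≡ 1 (mod 661), base 12 does not prove 661 composite.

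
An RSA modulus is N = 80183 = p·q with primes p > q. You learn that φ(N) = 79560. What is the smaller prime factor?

φ(n) = (p−1)(q−1) = n − (p+q) + 1, so p + q = 80183 − 79560 + 1 = 624.
p and q are the roots of t² − 624t + 80183 = 0.
Discriminant: 624² − 4·80183 = 389376 − 320732 = 68644; √68644 = 262.
q = (624 − 262)/2 = 181, p = (624 + 262)/2 = 443.
Check: 181 · 443 = 80183.

181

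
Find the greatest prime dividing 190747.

190747 = 53 · 3599
3599 = 59 · 61
61 is prime.
So 190747 = 53 · 59 · 61; the largest prime factor is 61.

61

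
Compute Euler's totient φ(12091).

11872

Factor: 12091 = 107 · 113.
φ(12091) = (107−1) · (113−1) = 106 · 112 = 11872.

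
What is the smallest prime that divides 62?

2

62 is even: 2 divides it.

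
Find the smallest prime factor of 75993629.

89

75993629 is odd.
Digit sum 50, not divisible by 3.
Ends in 9: not divisible by 5.
7: 75993629 = 7·10856232 + 5
11: 75993629 = 11·6908511 + 8
13: 75993629 = 13·5845663 + 10
17: 75993629 = 17·4470213 + 8
19: 75993629 = 19·3999664 + 13
23: 75993629 = 23·3304070 + 19
29: 75993629 = 29·2620469 + 28
31: 75993629 = 31·2451407 + 12
37: 75993629 = 37·2053881 + 32
41: 75993629 = 41·1853503 + 6
43: 75993629 = 43·1767293 + 30
47: 75993629 = 47·1616885 + 34
53: 75993629 = 53·1433842 + 3
59: 75993629 = 59·1288027 + 36
61: 75993629 = 61·1245797 + 12
67: 75993629 = 67·1134233 + 18
71: 75993629 = 71·1070332 + 57
73: 75993629 = 73·1041008 + 45
79: 75993629 = 79·961944 + 53
83: 75993629 = 83·915585 + 74
89: 75993629 = 89·853861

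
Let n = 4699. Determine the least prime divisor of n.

4699 is odd.
Digit sum 28, not divisible by 3.
Ends in 9: not divisible by 5.
7: 4699 = 7·671 + 2
11: 4699 = 11·427 + 2
13: 4699 = 13·361 + 6
17: 4699 = 17·276 + 7
19: 4699 = 19·247 + 6
23: 4699 = 23·204 + 7
29: 4699 = 29·162 + 1
31: 4699 = 31·151 + 18
37: 4699 = 37·127

37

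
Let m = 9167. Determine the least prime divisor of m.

9167 is odd.
Digit sum 23, not divisible by 3.
Ends in 7: not divisible by 5.
7: 9167 = 7·1309 + 4
11: 9167 = 11·833 + 4
13: 9167 = 13·705 + 2
17: 9167 = 17·539 + 4
19: 9167 = 19·482 + 9
23: 9167 = 23·398 + 13
29: 9167 = 29·316 + 3
31: 9167 = 31·295 + 22
37: 9167 = 37·247 + 28
41: 9167 = 41·223 + 24
43: 9167 = 43·213 + 8
47: 9167 = 47·195 + 2
53: 9167 = 53·172 + 51
59: 9167 = 59·155 + 22
61: 9167 = 61·150 + 17
67: 9167 = 67·136 + 55
71: 9167 = 71·129 + 8
73: 9167 = 73·125 + 42
79: 9167 = 79·116 + 3
83: 9167 = 83·110 + 37
89: 9167 = 89·103

89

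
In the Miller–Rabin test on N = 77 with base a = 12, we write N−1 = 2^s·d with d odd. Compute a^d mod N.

77 − 1 = 76 = 2^2 · 19, so d = 19.
12^1 ≡ 12 (mod 77)
12^2 ≡ 12^2 = 144 ≡ 67 (mod 77)
12^4 ≡ 67^2 = 4489 ≡ 23 (mod 77)
12^8 ≡ 23^2 = 529 ≡ 67 (mod 77)
12^16 ≡ 67^2 = 4489 ≡ 23 (mod 77)
19 = 16 + 2 + 1 in binary powers of 2.
So 12^19 ≡ 23 · 67 · 12 ≡ 12 (mod 77).
Squaring chain: 12 → 67; never reaches −1, so base 12 is a Miller–Rabin witness that 77 is composite.

12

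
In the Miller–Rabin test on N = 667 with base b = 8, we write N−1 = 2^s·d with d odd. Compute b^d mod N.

374

667 − 1 = 666 = 2^1 · 333, so d = 333.
8^1 ≡ 8 (mod 667)
8^2 ≡ 8^2 = 64 ≡ 64 (mod 667)
8^4 ≡ 64^2 = 4096 ≡ 94 (mod 667)
8^8 ≡ 94^2 = 8836 ≡ 165 (mod 667)
8^16 ≡ 165^2 = 27225 ≡ 545 (mod 667)
8^32 ≡ 545^2 = 297025 ≡ 210 (mod 667)
8^64 ≡ 210^2 = 44100 ≡ 78 (mod 667)
8^128 ≡ 78^2 = 6084 ≡ 81 (mod 667)
8^256 ≡ 81^2 = 6561 ≡ 558 (mod 667)
333 = 256 + 64 + 8 + 4 + 1 in binary powers of 2.
So 8^333 ≡ 558 · 78 · 165 · 94 · 8 ≡ 374 (mod 667).
Squaring chain: 374; never reaches −1, so base 8 is a Miller–Rabin witness that 667 is composite.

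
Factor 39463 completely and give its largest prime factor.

39463 = 19 · 2077
2077 = 31 · 67
67 is prime.
So 39463 = 19 · 31 · 67; the largest prime factor is 67.

67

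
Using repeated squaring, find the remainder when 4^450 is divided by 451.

1

4^1 ≡ 4 (mod 451)
4^2 ≡ 4^2 = 16 ≡ 16 (mod 451)
4^4 ≡ 16^2 = 256 ≡ 256 (mod 451)
4^8 ≡ 256^2 = 65536 ≡ 141 (mod 451)
4^16 ≡ 141^2 = 19881 ≡ 37 (mod 451)
4^32 ≡ 37^2 = 1369 ≡ 16 (mod 451)
4^64 ≡ 16^2 = 256 ≡ 256 (mod 451)
4^128 ≡ 256^2 = 65536 ≡ 141 (mod 451)
4^256 ≡ 141^2 = 19881 ≡ 37 (mod 451)
450 = 256 + 128 + 64 + 2 in binary powers of 2.
So 4^450 ≡ 37 · 141 · 256 · 16 ≡ 1 (mod 451).
Since the result is 1, base 4 gives no evidence that 451 is composite.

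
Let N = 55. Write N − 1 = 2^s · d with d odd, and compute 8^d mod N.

2

55 − 1 = 54 = 2^1 · 27, so d = 27.
8^1 ≡ 8 (mod 55)
8^2 ≡ 8^2 = 64 ≡ 9 (mod 55)
8^4 ≡ 9^2 = 81 ≡ 26 (mod 55)
8^8 ≡ 26^2 = 676 ≡ 16 (mod 55)
8^16 ≡ 16^2 = 256 ≡ 36 (mod 55)
27 = 16 + 8 + 2 + 1 in binary powers of 2.
So 8^27 ≡ 36 · 16 · 9 · 8 ≡ 2 (mod 55).
Squaring chain: 2; never reaches −1, so base 8 is a Miller–Rabin witness that 55 is composite.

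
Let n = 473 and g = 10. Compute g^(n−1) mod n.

10^1 ≡ 10 (mod 473)
10^2 ≡ 10^2 = 100 ≡ 100 (mod 473)
10^4 ≡ 100^2 = 10000 ≡ 67 (mod 473)
10^8 ≡ 67^2 = 4489 ≡ 232 (mod 473)
10^16 ≡ 232^2 = 53824 ≡ 375 (mod 473)
10^32 ≡ 375^2 = 140625 ≡ 144 (mod 473)
10^64 ≡ 144^2 = 20736 ≡ 397 (mod 473)
10^128 ≡ 397^2 = 157609 ≡ 100 (mod 473)
10^256 ≡ 100^2 = 10000 ≡ 67 (mod 473)
472 = 256 + 128 + 64 + 16 + 8 in binary powers of 2.
So 10^472 ≡ 67 · 100 · 397 · 375 · 232 ≡ 23 (mod 473).
Since 23 ≠ 1, base 10 is a Fermat witness: 473 is composite.

23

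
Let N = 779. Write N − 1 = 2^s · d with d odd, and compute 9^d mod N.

214

779 − 1 = 778 = 2^1 · 389, so d = 389.
9^1 ≡ 9 (mod 779)
9^2 ≡ 9^2 = 81 ≡ 81 (mod 779)
9^4 ≡ 81^2 = 6561 ≡ 329 (mod 779)
9^8 ≡ 329^2 = 108241 ≡ 739 (mod 779)
9^16 ≡ 739^2 = 546121 ≡ 42 (mod 779)
9^32 ≡ 42^2 = 1764 ≡ 206 (mod 779)
9^64 ≡ 206^2 = 42436 ≡ 370 (mod 779)
9^128 ≡ 370^2 = 136900 ≡ 575 (mod 779)
9^256 ≡ 575^2 = 330625 ≡ 329 (mod 779)
389 = 256 + 128 + 4 + 1 in binary powers of 2.
So 9^389 ≡ 329 · 575 · 329 · 9 ≡ 214 (mod 779).
Squaring chain: 214; never reaches −1, so base 9 is a Miller–Rabin witness that 779 is composite.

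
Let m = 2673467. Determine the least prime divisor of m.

2673467 is odd.
Digit sum 35, not divisible by 3.
Ends in 7: not divisible by 5.
7: 2673467 = 7·381923 + 6
11: 2673467 = 11·243042 + 5
13: 2673467 = 13·205651 + 4
17: 2673467 = 17·157262 + 13
19: 2673467 = 19·140708 + 15
23: 2673467 = 23·116237 + 16
29: 2673467 = 29·92188 + 15
31: 2673467 = 31·86240 + 27
37: 2673467 = 37·72255 + 32
41: 2673467 = 41·65206 + 21
43: 2673467 = 43·62173 + 28
47: 2673467 = 47·56882 + 13
53: 2673467 = 53·50442 + 41
59: 2673467 = 59·45313

59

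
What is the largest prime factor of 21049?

97

21049 = 7 · 3007
3007 = 31 · 97
97 is prime.
So 21049 = 7 · 31 · 97; the largest prime factor is 97.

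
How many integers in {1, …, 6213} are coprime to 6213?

3888

Factor: 6213 = 3 · 19 · 109.
φ(6213) = (3−1) · (19−1) · (109−1) = 2 · 18 · 108 = 3888.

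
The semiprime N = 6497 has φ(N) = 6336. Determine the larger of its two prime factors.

φ(n) = (p−1)(q−1) = n − (p+q) + 1, so p + q = 6497 − 6336 + 1 = 162.
p and q are the roots of t² − 162t + 6497 = 0.
Discriminant: 162² − 4·6497 = 26244 − 25988 = 256; √256 = 16.
q = (162 − 16)/2 = 73, p = (162 + 16)/2 = 89.
Check: 73 · 89 = 6497.

89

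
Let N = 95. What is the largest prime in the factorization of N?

19

95 = 5 · 19
19 is prime.
So 95 = 5 · 19; the largest prime factor is 19.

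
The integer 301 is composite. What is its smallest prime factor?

301 is odd.
Digit sum 4, not divisible by 3.
Ends in 1: not divisible by 5.
7: 301 = 7·43

7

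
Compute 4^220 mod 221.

4^1 ≡ 4 (mod 221)
4^2 ≡ 4^2 = 16 ≡ 16 (mod 221)
4^4 ≡ 16^2 = 256 ≡ 35 (mod 221)
4^8 ≡ 35^2 = 1225 ≡ 120 (mod 221)
4^16 ≡ 120^2 = 14400 ≡ 35 (mod 221)
4^32 ≡ 35^2 = 1225 ≡ 120 (mod 221)
4^64 ≡ 120^2 = 14400 ≡ 35 (mod 221)
4^128 ≡ 35^2 = 1225 ≡ 120 (mod 221)
220 = 128 + 64 + 16 + 8 + 4 in binary powers of 2.
So 4^220 ≡ 120 · 35 · 35 · 120 · 35 ≡ 35 (mod 221).
Since 35 ≠ 1, base 4 is a Fermat witness: 221 is composite.

35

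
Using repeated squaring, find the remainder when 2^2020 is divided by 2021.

2^1 ≡ 2 (mod 2021)
2^2 ≡ 2^2 = 4 ≡ 4 (mod 2021)
2^4 ≡ 4^2 = 16 ≡ 16 (mod 2021)
2^8 ≡ 16^2 = 256 ≡ 256 (mod 2021)
2^16 ≡ 256^2 = 65536 ≡ 864 (mod 2021)
2^32 ≡ 864^2 = 746496 ≡ 747 (mod 2021)
2^64 ≡ 747^2 = 558009 ≡ 213 (mod 2021)
2^128 ≡ 213^2 = 45369 ≡ 907 (mod 2021)
2^256 ≡ 907^2 = 822649 ≡ 102 (mod 2021)
2^512 ≡ 102^2 = 10404 ≡ 299 (mod 2021)
2^1024 ≡ 299^2 = 89401 ≡ 477 (mod 2021)
2020 = 1024 + 512 + 256 + 128 + 64 + 32 + 4 in binary powers of 2.
So 2^2020 ≡ 477 · 299 · 102 · 907 · 213 · 747 · 16 ≡ 661 (mod 2021).
Since 661 ≠ 1, base 2 is a Fermat witness: 2021 is composite.

661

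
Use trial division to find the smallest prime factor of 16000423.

16000423 is odd.
Digit sum 16, not divisible by 3.
Ends in 3: not divisible by 5.
7: 16000423 = 7·2285774 + 5
11: 16000423 = 11·1454583 + 10
13: 16000423 = 13·1230801 + 10
17: 16000423 = 17·941201 + 6
19: 16000423 = 19·842127 + 10
23: 16000423 = 23·695670 + 13
29: 16000423 = 29·551738 + 21
31: 16000423 = 31·516142 + 21
37: 16000423 = 37·432443 + 32
41: 16000423 = 41·390254 + 9
43: 16000423 = 43·372102 + 37
47: 16000423 = 47·340434 + 25
53: 16000423 = 53·301894 + 41
59: 16000423 = 59·271193 + 36
61: 16000423 = 61·262302 + 1
67: 16000423 = 67·238812 + 19
71: 16000423 = 71·225358 + 5
73: 16000423 = 73·219183 + 64
79: 16000423 = 79·202537

79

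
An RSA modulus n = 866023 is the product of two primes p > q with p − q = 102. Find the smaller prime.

881

Since p = q + 102, we have 866023 = q(q + 102), so q² + 102q − 866023 = 0.
Discriminant: 102² + 4·866023 = 10404 + 3464092 = 3474496; √3474496 = 1864.
q = (−102 + 1864)/2 = 881, and p = q + 102 = 983.
Check: 881 · 983 = 866023.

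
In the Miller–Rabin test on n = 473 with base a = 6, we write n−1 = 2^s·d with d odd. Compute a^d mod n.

473 − 1 = 472 = 2^3 · 59, so d = 59.
6^1 ≡ 6 (mod 473)
6^2 ≡ 6^2 = 36 ≡ 36 (mod 473)
6^4 ≡ 36^2 = 1296 ≡ 350 (mod 473)
6^8 ≡ 350^2 = 122500 ≡ 466 (mod 473)
6^16 ≡ 466^2 = 217156 ≡ 49 (mod 473)
6^32 ≡ 49^2 = 2401 ≡ 36 (mod 473)
59 = 32 + 16 + 8 + 2 + 1 in binary powers of 2.
So 6^59 ≡ 36 · 49 · 466 · 36 · 6 ≡ 79 (mod 473).
Squaring chain: 79 → 92 → 423; never reaches −1, so base 6 is a Miller–Rabin witness that 473 is composite.

79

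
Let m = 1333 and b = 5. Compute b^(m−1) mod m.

5^1 ≡ 5 (mod 1333)
5^2 ≡ 5^2 = 25 ≡ 25 (mod 1333)
5^4 ≡ 25^2 = 625 ≡ 625 (mod 1333)
5^8 ≡ 625^2 = 390625 ≡ 56 (mod 1333)
5^16 ≡ 56^2 = 3136 ≡ 470 (mod 1333)
5^32 ≡ 470^2 = 220900 ≡ 955 (mod 1333)
5^64 ≡ 955^2 = 912025 ≡ 253 (mod 1333)
5^128 ≡ 253^2 = 64009 ≡ 25 (mod 1333)
5^256 ≡ 25^2 = 625 ≡ 625 (mod 1333)
5^512 ≡ 625^2 = 390625 ≡ 56 (mod 1333)
5^1024 ≡ 56^2 = 3136 ≡ 470 (mod 1333)
1332 = 1024 + 256 + 32 + 16 + 4 in binary powers of 2.
So 5^1332 ≡ 470 · 625 · 955 · 470 · 625 ≡ 838 (mod 1333).
Since 838 ≠ 1, base 5 is a Fermat witness: 1333 is composite.

838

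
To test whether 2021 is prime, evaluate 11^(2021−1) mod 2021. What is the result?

11^1 ≡ 11 (mod 2021)
11^2 ≡ 11^2 = 121 ≡ 121 (mod 2021)
11^4 ≡ 121^2 = 14641 ≡ 494 (mod 2021)
11^8 ≡ 494^2 = 244036 ≡ 1516 (mod 2021)
11^16 ≡ 1516^2 = 2298256 ≡ 379 (mod 2021)
11^32 ≡ 379^2 = 143641 ≡ 150 (mod 2021)
11^64 ≡ 150^2 = 22500 ≡ 269 (mod 2021)
11^128 ≡ 269^2 = 72361 ≡ 1626 (mod 2021)
11^256 ≡ 1626^2 = 2643876 ≡ 408 (mod 2021)
11^512 ≡ 408^2 = 166464 ≡ 742 (mod 2021)
11^1024 ≡ 742^2 = 550564 ≡ 852 (mod 2021)
2020 = 1024 + 512 + 256 + 128 + 64 + 32 + 4 in binary powers of 2.
So 11^2020 ≡ 852 · 742 · 408 · 1626 · 269 · 150 · 494 ≡ 1741 (mod 2021).
Since 1741 ≠ 1, base 11 is a Fermat witness: 2021 is composite.

1741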